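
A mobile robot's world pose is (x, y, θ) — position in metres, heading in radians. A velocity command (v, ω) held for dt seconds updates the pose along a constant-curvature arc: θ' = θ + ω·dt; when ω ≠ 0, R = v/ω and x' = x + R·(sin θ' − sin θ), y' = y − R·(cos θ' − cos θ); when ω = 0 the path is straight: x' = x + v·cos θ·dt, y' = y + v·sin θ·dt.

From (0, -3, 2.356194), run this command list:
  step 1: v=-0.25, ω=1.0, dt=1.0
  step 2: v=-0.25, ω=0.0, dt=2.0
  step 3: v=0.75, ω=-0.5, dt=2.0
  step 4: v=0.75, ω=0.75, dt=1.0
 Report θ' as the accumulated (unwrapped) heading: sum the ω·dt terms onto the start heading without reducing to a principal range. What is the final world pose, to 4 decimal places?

(-1.3333, -2.2638, 3.1062)

step 1: θ'=3.3562 (R=-0.2500) → pose (0.2300, -3.0675, 3.3562)
step 2: θ'=3.3562 (straight) → pose (0.7185, -2.9610, 3.3562)
step 3: θ'=2.3562 (R=-1.5000) → pose (-0.6616, -2.5561, 2.3562)
step 4: θ'=3.1062 (R=1.0000) → pose (-1.3333, -2.2638, 3.1062)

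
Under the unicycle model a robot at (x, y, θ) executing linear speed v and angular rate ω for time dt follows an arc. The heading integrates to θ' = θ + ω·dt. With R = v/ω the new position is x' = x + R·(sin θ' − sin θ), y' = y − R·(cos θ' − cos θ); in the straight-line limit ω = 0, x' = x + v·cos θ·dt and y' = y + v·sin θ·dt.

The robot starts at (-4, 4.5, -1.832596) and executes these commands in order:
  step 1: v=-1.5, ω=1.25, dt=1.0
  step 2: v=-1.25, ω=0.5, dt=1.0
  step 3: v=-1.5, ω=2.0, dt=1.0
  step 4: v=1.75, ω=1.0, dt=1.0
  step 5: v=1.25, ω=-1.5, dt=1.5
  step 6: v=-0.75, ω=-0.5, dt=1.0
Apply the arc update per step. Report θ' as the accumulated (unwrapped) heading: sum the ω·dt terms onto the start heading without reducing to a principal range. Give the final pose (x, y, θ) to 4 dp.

(-8.7013, 7.4921, 0.1674)

step 1: θ'=-0.5826 (R=-1.2000) → pose (-4.4989, 5.8126, -0.5826)
step 2: θ'=-0.0826 (R=-2.5000) → pose (-5.6681, 6.2165, -0.0826)
step 3: θ'=1.9174 (R=-0.7500) → pose (-6.4354, 5.2143, 1.9174)
step 4: θ'=2.9174 (R=1.7500) → pose (-7.6923, 6.3260, 2.9174)
step 5: θ'=0.6674 (R=-0.8333) → pose (-8.0228, 7.7930, 0.6674)
step 6: θ'=0.1674 (R=1.5000) → pose (-8.7013, 7.4921, 0.1674)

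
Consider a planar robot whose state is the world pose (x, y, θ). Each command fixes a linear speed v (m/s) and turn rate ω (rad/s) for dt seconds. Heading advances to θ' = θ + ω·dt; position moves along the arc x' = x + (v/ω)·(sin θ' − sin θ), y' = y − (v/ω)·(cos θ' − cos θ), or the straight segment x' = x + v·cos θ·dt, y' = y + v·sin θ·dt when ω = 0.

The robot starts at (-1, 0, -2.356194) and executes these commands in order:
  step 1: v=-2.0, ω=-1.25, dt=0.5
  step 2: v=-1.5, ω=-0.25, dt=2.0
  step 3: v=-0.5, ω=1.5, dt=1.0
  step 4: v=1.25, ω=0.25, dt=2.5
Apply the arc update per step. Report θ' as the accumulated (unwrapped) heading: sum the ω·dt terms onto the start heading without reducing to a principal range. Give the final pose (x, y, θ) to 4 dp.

(2.9490, -2.6959, -1.3562)

step 1: θ'=-2.9812 (R=1.6000) → pose (-0.1242, 0.4481, -2.9812)
step 2: θ'=-3.4812 (R=6.0000) → pose (2.8328, 0.1824, -3.4812)
step 3: θ'=-1.9812 (R=-0.3333) → pose (3.2495, 0.3637, -1.9812)
step 4: θ'=-1.3562 (R=5.0000) → pose (2.9490, -2.6959, -1.3562)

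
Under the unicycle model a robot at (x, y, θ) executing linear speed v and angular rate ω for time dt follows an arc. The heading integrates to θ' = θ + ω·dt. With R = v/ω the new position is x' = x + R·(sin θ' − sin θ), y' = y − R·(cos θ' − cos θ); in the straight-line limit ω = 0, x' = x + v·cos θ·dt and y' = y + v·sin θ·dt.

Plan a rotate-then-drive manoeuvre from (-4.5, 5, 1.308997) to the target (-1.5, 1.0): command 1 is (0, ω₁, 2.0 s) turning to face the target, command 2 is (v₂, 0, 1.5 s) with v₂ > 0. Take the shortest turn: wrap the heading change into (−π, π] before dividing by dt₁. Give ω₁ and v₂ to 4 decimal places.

ω₁ = -1.1181, v₂ = 3.3333

heading to target = atan2(1−5, -1.5−-4.5) = -0.9273
Δθ = wrap(-0.9273 − 1.3090) = -2.2363; ω₁ = Δθ/dt₁ = -1.1181
distance = √((-1.5−-4.5)² + (1−5)²) = 5.0000; v₂ = distance/dt₂ = 3.3333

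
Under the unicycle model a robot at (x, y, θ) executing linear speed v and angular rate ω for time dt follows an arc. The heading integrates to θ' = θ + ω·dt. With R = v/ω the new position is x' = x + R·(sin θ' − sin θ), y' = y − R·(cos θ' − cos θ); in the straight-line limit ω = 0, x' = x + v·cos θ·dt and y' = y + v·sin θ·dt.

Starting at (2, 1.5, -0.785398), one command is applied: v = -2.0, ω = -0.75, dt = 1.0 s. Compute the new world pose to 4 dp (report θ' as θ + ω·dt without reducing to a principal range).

(1.2206, 3.2912, -1.5354)

θ' = -0.7854 + -0.75·1.0 = -1.5354
R = v/ω = -2.0/-0.75 = 2.6667
x' = 2 + 2.6667·(sin -1.5354 − sin -0.7854) = 1.2206
y' = 1.5 − 2.6667·(cos -1.5354 − cos -0.7854) = 3.2912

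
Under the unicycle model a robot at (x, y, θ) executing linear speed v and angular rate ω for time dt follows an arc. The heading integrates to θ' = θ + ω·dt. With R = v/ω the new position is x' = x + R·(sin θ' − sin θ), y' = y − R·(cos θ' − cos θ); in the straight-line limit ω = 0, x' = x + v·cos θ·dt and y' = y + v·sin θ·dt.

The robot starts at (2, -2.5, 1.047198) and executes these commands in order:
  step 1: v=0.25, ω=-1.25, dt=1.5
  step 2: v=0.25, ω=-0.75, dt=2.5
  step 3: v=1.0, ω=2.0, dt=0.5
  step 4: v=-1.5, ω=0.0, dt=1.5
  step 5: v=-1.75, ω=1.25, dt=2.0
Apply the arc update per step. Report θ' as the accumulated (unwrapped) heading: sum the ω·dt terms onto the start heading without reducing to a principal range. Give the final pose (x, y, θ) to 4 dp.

step 1: θ'=-0.8278 (R=-0.2000) → pose (2.3205, -2.4647, -0.8278)
step 2: θ'=-2.7028 (R=-0.3333) → pose (2.2166, -2.9920, -2.7028)
step 3: θ'=-1.7028 (R=0.5000) → pose (1.9334, -3.3788, -1.7028)
step 4: θ'=-1.7028 (straight) → pose (2.2296, -1.1484, -1.7028)
step 5: θ'=0.7972 (R=-1.4000) → pose (-0.1598, 0.0141, 0.7972)

(-0.1598, 0.0141, 0.7972)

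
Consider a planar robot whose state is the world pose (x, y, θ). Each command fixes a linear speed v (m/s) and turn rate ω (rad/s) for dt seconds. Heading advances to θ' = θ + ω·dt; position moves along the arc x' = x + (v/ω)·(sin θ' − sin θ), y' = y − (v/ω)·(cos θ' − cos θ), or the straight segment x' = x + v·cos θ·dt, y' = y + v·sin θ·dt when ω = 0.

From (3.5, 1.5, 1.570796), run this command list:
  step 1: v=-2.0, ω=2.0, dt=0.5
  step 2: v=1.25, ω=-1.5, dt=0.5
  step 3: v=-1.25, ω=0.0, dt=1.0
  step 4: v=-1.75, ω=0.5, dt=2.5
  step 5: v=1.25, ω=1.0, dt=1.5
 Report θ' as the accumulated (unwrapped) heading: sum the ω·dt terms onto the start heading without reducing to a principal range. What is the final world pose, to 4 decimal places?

step 1: θ'=2.5708 (R=-1.0000) → pose (3.9597, 0.6585, 2.5708)
step 2: θ'=1.8208 (R=-0.8333) → pose (3.6025, 1.1536, 1.8208)
step 3: θ'=1.8208 (straight) → pose (3.9118, -0.0576, 1.8208)
step 4: θ'=3.0708 (R=-3.5000) → pose (7.0554, -2.6829, 3.0708)
step 5: θ'=4.5708 (R=1.2500) → pose (5.7295, -3.7533, 4.5708)

(5.7295, -3.7533, 4.5708)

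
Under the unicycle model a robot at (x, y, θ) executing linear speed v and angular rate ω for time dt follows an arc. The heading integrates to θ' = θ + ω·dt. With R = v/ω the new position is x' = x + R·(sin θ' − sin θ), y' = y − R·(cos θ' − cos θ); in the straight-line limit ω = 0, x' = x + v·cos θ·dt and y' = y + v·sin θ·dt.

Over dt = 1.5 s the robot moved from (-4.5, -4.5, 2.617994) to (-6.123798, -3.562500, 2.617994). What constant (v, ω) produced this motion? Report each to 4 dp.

Δθ = 2.617994 − 2.617994 = 0.000000
ω = Δθ/dt = 0.000000/1.5 = 0.0000
ω = 0 → v = (Δx·cos θ + Δy·sin θ)/dt = 1.2500

v = 1.2500, ω = 0.0000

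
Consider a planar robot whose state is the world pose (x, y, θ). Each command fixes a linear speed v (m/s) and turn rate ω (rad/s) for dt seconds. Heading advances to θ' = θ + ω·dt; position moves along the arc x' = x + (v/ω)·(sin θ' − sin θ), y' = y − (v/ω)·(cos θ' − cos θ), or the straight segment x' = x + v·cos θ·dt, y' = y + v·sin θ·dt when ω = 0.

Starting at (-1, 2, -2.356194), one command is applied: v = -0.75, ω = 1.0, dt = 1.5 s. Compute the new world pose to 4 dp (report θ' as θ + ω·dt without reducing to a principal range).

θ' = -2.3562 + 1.0·1.5 = -0.8562
R = v/ω = -0.75/1.0 = -0.7500
x' = -1 + -0.7500·(sin -0.8562 − sin -2.3562) = -0.9638
y' = 2 − -0.7500·(cos -0.8562 − cos -2.3562) = 3.0218

(-0.9638, 3.0218, -0.8562)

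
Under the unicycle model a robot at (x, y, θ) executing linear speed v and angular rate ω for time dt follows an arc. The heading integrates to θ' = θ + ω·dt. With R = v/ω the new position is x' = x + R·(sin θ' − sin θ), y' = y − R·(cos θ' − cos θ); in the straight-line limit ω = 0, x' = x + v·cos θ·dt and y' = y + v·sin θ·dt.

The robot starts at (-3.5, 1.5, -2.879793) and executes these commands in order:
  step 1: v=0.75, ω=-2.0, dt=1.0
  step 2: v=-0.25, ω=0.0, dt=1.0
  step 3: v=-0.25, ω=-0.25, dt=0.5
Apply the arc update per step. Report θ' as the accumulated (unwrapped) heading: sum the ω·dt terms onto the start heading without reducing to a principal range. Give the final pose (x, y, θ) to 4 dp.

(-4.0369, 1.5566, -5.0048)

step 1: θ'=-4.8798 (R=-0.3750) → pose (-3.9668, 1.9247, -4.8798)
step 2: θ'=-4.8798 (straight) → pose (-4.0085, 1.6782, -4.8798)
step 3: θ'=-5.0048 (R=1.0000) → pose (-4.0369, 1.5566, -5.0048)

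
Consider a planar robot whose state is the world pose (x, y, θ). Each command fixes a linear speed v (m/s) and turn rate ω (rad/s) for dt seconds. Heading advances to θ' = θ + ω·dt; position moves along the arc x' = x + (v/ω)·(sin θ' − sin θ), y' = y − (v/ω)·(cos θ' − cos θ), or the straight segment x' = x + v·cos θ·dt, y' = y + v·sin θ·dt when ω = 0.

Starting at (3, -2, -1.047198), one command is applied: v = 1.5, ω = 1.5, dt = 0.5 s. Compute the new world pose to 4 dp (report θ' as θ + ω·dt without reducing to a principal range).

θ' = -1.0472 + 1.5·0.5 = -0.2972
R = v/ω = 1.5/1.5 = 1.0000
x' = 3 + 1.0000·(sin -0.2972 − sin -1.0472) = 3.5732
y' = -2 − 1.0000·(cos -0.2972 − cos -1.0472) = -2.4562

(3.5732, -2.4562, -0.2972)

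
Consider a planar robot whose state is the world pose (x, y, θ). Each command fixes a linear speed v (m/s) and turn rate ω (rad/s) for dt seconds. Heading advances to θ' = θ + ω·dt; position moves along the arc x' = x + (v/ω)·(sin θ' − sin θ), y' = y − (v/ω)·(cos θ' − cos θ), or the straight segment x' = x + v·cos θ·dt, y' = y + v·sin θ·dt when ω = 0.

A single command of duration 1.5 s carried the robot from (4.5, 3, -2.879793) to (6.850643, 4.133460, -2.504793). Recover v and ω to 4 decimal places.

v = -1.7500, ω = 0.2500

Δθ = -2.504793 − -2.879793 = 0.375000
ω = Δθ/dt = 0.375000/1.5 = 0.2500
R = Δx/(sin θ' − sin θ) = -7.0000
v = R·ω = -7.0000·0.2500 = -1.7500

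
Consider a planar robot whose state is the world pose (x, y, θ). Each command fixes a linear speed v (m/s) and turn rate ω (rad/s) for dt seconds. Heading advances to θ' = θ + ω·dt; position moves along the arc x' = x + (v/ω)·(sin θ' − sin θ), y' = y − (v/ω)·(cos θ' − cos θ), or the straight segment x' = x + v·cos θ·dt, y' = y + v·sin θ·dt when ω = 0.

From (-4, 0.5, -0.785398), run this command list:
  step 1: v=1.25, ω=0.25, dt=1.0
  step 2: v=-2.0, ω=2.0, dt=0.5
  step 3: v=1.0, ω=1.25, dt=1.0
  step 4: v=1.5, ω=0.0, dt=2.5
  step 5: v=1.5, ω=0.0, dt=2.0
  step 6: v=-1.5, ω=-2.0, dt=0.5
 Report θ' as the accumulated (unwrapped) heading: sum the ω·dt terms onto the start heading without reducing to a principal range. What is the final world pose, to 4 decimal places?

step 1: θ'=-0.5354 (R=5.0000) → pose (-3.0154, -0.2648, -0.5354)
step 2: θ'=0.4646 (R=-1.0000) → pose (-3.9736, -0.2309, 0.4646)
step 3: θ'=1.7146 (R=0.8000) → pose (-3.5403, 0.5990, 1.7146)
step 4: θ'=1.7146 (straight) → pose (-4.0778, 4.3103, 1.7146)
step 5: θ'=1.7146 (straight) → pose (-4.5077, 7.2793, 1.7146)
step 6: θ'=0.7146 (R=0.7500) → pose (-4.7585, 6.6053, 0.7146)

(-4.7585, 6.6053, 0.7146)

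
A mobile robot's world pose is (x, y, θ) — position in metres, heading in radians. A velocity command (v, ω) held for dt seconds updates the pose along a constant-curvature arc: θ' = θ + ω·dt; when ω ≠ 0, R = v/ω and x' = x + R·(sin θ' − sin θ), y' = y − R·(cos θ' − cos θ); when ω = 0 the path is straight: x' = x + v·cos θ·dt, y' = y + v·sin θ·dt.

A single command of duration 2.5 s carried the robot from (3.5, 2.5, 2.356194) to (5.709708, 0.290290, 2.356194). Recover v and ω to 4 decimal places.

v = -1.2500, ω = 0.0000

Δθ = 2.356194 − 2.356194 = 0.000000
ω = Δθ/dt = 0.000000/2.5 = 0.0000
ω = 0 → v = (Δx·cos θ + Δy·sin θ)/dt = -1.2500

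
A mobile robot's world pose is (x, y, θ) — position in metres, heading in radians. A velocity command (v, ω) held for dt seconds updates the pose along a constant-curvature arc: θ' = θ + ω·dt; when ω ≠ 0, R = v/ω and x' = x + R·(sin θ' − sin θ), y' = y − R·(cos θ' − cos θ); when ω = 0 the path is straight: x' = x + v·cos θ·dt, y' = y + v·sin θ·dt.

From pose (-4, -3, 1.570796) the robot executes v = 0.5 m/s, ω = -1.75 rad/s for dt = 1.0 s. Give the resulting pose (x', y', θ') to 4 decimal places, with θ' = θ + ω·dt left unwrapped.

θ' = 1.5708 + -1.75·1.0 = -0.1792
R = v/ω = 0.5/-1.75 = -0.2857
x' = -4 + -0.2857·(sin -0.1792 − sin 1.5708) = -3.6634
y' = -3 − -0.2857·(cos -0.1792 − cos 1.5708) = -2.7189

(-3.6634, -2.7189, -0.1792)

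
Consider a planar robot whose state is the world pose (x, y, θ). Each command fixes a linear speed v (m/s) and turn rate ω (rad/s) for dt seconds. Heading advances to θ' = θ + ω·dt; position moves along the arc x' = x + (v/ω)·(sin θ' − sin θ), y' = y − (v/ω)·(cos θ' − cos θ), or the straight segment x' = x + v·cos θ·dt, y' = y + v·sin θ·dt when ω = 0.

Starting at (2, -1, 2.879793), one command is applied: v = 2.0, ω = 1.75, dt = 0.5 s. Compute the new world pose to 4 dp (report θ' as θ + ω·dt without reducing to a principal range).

(1.0465, -1.1693, 3.7548)

θ' = 2.8798 + 1.75·0.5 = 3.7548
R = v/ω = 2.0/1.75 = 1.1429
x' = 2 + 1.1429·(sin 3.7548 − sin 2.8798) = 1.0465
y' = -1 − 1.1429·(cos 3.7548 − cos 2.8798) = -1.1693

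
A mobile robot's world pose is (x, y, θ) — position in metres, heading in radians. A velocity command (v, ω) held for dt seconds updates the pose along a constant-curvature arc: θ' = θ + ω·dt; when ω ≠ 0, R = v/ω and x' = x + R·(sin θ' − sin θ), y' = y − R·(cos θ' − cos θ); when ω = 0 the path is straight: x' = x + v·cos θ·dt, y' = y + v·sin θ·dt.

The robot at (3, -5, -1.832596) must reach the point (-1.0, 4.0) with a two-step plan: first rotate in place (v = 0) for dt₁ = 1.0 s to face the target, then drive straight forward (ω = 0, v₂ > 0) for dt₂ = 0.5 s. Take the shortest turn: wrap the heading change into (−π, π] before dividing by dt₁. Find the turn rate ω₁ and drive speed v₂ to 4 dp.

heading to target = atan2(4−-5, -1−3) = 1.9890
Δθ = wrap(1.9890 − -1.8326) = -2.4616; ω₁ = Δθ/dt₁ = -2.4616
distance = √((-1−3)² + (4−-5)²) = 9.8489; v₂ = distance/dt₂ = 19.6977

ω₁ = -2.4616, v₂ = 19.6977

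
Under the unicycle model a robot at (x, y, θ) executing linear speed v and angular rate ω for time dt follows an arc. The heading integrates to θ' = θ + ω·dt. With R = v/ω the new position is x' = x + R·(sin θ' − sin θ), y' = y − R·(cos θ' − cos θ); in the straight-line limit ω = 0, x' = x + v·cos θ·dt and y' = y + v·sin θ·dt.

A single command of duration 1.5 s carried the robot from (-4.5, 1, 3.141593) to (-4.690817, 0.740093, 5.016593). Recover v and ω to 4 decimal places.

Δθ = 5.016593 − 3.141593 = 1.875000
ω = Δθ/dt = 1.875000/1.5 = 1.2500
R = −Δy/(cos θ' − cos θ) = 0.2000
v = R·ω = 0.2000·1.2500 = 0.2500

v = 0.2500, ω = 1.2500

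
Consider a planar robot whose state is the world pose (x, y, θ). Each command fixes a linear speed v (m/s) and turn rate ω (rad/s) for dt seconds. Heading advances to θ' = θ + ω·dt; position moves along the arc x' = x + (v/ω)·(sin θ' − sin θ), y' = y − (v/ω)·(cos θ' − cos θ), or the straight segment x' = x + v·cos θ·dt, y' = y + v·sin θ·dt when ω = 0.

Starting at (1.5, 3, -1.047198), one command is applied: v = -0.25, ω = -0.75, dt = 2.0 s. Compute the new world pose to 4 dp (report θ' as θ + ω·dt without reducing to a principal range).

θ' = -1.0472 + -0.75·2.0 = -2.5472
R = v/ω = -0.25/-0.75 = 0.3333
x' = 1.5 + 0.3333·(sin -2.5472 − sin -1.0472) = 1.6020
y' = 3 − 0.3333·(cos -2.5472 − cos -1.0472) = 3.4428

(1.6020, 3.4428, -2.5472)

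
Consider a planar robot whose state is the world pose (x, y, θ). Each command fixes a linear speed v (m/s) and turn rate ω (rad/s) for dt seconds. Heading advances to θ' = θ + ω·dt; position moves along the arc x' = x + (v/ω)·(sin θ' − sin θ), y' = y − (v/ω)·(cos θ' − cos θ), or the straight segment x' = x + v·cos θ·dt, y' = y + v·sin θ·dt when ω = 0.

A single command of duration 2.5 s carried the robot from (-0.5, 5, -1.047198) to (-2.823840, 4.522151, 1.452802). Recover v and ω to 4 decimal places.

v = -1.2500, ω = 1.0000

Δθ = 1.452802 − -1.047198 = 2.500000
ω = Δθ/dt = 2.500000/2.5 = 1.0000
R = Δx/(sin θ' − sin θ) = -1.2500
v = R·ω = -1.2500·1.0000 = -1.2500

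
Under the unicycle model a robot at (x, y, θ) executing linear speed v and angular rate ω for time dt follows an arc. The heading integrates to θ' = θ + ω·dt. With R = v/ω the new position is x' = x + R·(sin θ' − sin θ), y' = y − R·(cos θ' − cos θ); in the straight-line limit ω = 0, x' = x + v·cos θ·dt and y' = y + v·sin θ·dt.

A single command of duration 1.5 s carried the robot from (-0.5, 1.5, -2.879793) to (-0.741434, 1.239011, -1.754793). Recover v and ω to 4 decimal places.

v = 0.2500, ω = 0.7500

Δθ = -1.754793 − -2.879793 = 1.125000
ω = Δθ/dt = 1.125000/1.5 = 0.7500
R = −Δy/(cos θ' − cos θ) = 0.3333
v = R·ω = 0.3333·0.7500 = 0.2500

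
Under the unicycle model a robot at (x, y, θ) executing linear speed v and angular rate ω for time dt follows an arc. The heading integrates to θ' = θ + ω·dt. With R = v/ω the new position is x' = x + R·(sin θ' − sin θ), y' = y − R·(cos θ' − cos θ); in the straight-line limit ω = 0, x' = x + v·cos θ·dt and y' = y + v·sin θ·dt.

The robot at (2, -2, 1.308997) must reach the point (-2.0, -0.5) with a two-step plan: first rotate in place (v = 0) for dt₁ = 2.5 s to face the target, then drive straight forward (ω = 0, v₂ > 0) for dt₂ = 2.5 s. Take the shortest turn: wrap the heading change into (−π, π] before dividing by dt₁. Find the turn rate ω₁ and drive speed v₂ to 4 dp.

ω₁ = 0.5895, v₂ = 1.7088

heading to target = atan2(-0.5−-2, -2−2) = 2.7828
Δθ = wrap(2.7828 − 1.3090) = 1.4738; ω₁ = Δθ/dt₁ = 0.5895
distance = √((-2−2)² + (-0.5−-2)²) = 4.2720; v₂ = distance/dt₂ = 1.7088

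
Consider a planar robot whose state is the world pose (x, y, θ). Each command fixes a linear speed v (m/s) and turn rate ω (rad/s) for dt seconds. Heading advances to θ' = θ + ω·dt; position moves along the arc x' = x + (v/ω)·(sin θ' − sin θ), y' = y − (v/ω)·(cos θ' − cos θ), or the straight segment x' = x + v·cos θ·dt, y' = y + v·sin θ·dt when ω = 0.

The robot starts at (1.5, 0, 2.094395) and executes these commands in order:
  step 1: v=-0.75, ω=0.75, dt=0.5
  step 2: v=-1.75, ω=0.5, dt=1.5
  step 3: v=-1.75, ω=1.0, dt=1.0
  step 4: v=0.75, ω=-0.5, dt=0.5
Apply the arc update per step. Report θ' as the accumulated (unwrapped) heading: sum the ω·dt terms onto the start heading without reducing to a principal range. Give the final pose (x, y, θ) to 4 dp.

step 1: θ'=2.4694 (R=-1.0000) → pose (1.7433, -0.2825, 2.4694)
step 2: θ'=3.2194 (R=-3.5000) → pose (4.1948, -1.0333, 3.2194)
step 3: θ'=4.2194 (R=-1.7500) → pose (5.6004, -0.1168, 4.2194)
step 4: θ'=3.9694 (R=-1.5000) → pose (5.3837, -0.4216, 3.9694)

(5.3837, -0.4216, 3.9694)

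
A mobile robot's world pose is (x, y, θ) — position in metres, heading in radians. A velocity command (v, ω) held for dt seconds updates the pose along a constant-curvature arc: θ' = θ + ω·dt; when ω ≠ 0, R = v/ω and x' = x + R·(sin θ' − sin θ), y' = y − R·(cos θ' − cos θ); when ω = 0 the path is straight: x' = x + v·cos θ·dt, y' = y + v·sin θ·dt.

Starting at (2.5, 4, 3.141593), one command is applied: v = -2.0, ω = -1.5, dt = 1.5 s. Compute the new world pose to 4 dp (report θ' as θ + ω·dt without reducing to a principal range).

θ' = 3.1416 + -1.5·1.5 = 0.8916
R = v/ω = -2.0/-1.5 = 1.3333
x' = 2.5 + 1.3333·(sin 0.8916 − sin 3.1416) = 3.5374
y' = 4 − 1.3333·(cos 0.8916 − cos 3.1416) = 1.8291

(3.5374, 1.8291, 0.8916)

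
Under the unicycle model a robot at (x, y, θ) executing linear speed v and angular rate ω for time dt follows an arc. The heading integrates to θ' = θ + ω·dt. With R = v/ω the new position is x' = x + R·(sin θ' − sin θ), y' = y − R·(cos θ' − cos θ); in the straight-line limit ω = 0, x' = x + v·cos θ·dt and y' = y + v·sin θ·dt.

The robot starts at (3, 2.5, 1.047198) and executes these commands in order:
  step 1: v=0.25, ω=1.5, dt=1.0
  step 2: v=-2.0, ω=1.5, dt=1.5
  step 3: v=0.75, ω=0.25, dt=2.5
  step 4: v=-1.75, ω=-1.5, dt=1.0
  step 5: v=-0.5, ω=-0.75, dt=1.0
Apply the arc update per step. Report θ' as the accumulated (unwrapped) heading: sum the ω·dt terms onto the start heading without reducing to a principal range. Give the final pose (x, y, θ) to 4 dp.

(6.2506, 4.0200, 3.1722)

step 1: θ'=2.5472 (R=0.1667) → pose (2.9490, 2.7214, 2.5472)
step 2: θ'=4.7972 (R=-1.3333) → pose (5.0242, 3.9390, 4.7972)
step 3: θ'=5.4222 (R=3.0000) → pose (5.7380, 2.2381, 5.4222)
step 4: θ'=3.9222 (R=1.1667) → pose (5.8019, 3.8273, 3.9222)
step 5: θ'=3.1722 (R=0.6667) → pose (6.2506, 4.0200, 3.1722)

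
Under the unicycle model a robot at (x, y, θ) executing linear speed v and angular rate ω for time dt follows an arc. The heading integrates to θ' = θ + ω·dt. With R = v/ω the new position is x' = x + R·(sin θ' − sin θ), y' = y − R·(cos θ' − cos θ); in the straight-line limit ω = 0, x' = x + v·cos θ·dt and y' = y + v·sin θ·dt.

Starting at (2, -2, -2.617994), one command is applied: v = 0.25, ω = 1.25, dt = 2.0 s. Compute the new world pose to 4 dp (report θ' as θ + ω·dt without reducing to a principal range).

(2.0765, -2.3718, -0.1180)

θ' = -2.6180 + 1.25·2.0 = -0.1180
R = v/ω = 0.25/1.25 = 0.2000
x' = 2 + 0.2000·(sin -0.1180 − sin -2.6180) = 2.0765
y' = -2 − 0.2000·(cos -0.1180 − cos -2.6180) = -2.3718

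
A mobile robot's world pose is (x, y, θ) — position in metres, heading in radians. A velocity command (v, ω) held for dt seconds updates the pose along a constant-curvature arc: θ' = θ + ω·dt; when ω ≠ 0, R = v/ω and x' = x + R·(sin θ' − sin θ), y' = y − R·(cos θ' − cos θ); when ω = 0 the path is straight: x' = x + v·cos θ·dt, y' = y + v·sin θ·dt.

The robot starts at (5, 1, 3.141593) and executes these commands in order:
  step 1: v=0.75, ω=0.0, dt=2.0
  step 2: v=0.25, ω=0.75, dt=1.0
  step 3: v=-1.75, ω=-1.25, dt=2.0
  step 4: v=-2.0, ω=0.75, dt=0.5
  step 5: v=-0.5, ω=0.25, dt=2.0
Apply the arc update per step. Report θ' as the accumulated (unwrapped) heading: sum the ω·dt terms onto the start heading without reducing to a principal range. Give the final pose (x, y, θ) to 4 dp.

(6.0396, -2.2504, 2.2666)

step 1: θ'=3.1416 (straight) → pose (3.5000, 1.0000, 3.1416)
step 2: θ'=3.8916 (R=0.3333) → pose (3.2728, 0.9106, 3.8916)
step 3: θ'=1.3916 (R=1.4000) → pose (5.6047, -0.3633, 1.3916)
step 4: θ'=1.7666 (R=-2.6667) → pose (5.6129, -1.3575, 1.7666)
step 5: θ'=2.2666 (R=-2.0000) → pose (6.0396, -2.2504, 2.2666)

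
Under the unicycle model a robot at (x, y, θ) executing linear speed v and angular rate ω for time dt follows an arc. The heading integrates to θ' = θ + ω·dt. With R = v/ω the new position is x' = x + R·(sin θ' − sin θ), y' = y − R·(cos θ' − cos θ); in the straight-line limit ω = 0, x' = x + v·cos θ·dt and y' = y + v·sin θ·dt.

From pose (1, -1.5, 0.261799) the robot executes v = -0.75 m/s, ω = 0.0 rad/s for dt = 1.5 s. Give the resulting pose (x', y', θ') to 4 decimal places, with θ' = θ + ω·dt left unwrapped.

θ' = 0.2618 + 0.0·1.5 = 0.2618
ω = 0 → straight: x' = 1 + -0.75·cos(0.2618)·1.5 = -0.0867
y' = -1.5 + -0.75·sin(0.2618)·1.5 = -1.7912

(-0.0867, -1.7912, 0.2618)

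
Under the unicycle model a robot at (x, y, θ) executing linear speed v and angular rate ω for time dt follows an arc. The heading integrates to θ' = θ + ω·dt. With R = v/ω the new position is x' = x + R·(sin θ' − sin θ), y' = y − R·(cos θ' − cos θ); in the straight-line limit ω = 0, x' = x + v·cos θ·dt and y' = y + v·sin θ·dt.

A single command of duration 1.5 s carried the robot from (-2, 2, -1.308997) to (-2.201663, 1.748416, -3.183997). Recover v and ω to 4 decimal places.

v = 0.2500, ω = -1.2500

Δθ = -3.183997 − -1.308997 = -1.875000
ω = Δθ/dt = -1.875000/1.5 = -1.2500
R = −Δy/(cos θ' − cos θ) = -0.2000
v = R·ω = -0.2000·-1.2500 = 0.2500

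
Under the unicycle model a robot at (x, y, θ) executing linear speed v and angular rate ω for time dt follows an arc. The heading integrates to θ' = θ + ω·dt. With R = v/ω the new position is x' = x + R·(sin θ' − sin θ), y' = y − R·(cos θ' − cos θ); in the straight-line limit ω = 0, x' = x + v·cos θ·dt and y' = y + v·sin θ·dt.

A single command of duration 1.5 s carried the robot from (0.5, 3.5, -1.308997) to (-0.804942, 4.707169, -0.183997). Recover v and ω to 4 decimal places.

Δθ = -0.183997 − -1.308997 = 1.125000
ω = Δθ/dt = 1.125000/1.5 = 0.7500
R = Δx/(sin θ' − sin θ) = -1.6667
v = R·ω = -1.6667·0.7500 = -1.2500

v = -1.2500, ω = 0.7500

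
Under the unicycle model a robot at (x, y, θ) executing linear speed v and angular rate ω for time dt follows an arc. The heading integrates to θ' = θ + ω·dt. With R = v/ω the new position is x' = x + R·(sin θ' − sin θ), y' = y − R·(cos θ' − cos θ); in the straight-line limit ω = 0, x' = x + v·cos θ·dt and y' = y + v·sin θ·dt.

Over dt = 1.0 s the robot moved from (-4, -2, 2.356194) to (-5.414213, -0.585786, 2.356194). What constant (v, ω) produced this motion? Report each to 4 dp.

Δθ = 2.356194 − 2.356194 = 0.000000
ω = Δθ/dt = 0.000000/1.0 = 0.0000
ω = 0 → v = (Δx·cos θ + Δy·sin θ)/dt = 2.0000

v = 2.0000, ω = 0.0000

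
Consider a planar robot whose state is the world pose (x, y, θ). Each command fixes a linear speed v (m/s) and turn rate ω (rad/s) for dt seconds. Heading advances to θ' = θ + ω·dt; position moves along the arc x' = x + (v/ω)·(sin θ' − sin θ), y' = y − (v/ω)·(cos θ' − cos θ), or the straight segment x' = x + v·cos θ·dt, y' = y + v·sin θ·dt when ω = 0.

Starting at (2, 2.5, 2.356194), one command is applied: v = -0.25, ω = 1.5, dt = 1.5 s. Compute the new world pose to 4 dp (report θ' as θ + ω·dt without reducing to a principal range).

θ' = 2.3562 + 1.5·1.5 = 4.6062
R = v/ω = -0.25/1.5 = -0.1667
x' = 2 + -0.1667·(sin 4.6062 − sin 2.3562) = 2.2836
y' = 2.5 − -0.1667·(cos 4.6062 − cos 2.3562) = 2.6002

(2.2836, 2.6002, 4.6062)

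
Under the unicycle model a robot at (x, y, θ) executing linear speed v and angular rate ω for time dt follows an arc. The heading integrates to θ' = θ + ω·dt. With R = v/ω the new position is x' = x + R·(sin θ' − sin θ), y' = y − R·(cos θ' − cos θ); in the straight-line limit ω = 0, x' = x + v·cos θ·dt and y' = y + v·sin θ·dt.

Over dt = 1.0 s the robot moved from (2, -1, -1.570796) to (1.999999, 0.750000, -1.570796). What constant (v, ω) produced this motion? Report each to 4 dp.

Δθ = -1.570796 − -1.570796 = 0.000000
ω = Δθ/dt = 0.000000/1.0 = 0.0000
ω = 0 → v = (Δx·cos θ + Δy·sin θ)/dt = -1.7500

v = -1.7500, ω = 0.0000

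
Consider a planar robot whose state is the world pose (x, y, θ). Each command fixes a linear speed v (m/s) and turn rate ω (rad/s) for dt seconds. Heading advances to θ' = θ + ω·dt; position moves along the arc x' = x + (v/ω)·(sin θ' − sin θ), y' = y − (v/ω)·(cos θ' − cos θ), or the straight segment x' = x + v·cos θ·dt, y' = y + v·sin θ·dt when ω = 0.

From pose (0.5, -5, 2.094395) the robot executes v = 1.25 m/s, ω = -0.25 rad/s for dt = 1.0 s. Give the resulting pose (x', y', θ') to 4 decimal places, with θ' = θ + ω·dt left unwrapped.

(0.0161, -3.8510, 1.8444)

θ' = 2.0944 + -0.25·1.0 = 1.8444
R = v/ω = 1.25/-0.25 = -5.0000
x' = 0.5 + -5.0000·(sin 1.8444 − sin 2.0944) = 0.0161
y' = -5 − -5.0000·(cos 1.8444 − cos 2.0944) = -3.8510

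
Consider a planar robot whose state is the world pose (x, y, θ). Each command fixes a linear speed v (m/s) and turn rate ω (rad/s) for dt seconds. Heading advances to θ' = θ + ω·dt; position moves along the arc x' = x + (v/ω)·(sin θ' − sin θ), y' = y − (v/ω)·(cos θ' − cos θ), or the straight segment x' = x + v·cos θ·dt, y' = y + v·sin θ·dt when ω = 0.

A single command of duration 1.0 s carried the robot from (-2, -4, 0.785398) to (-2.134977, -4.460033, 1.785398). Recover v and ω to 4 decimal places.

Δθ = 1.785398 − 0.785398 = 1.000000
ω = Δθ/dt = 1.000000/1.0 = 1.0000
R = −Δy/(cos θ' − cos θ) = -0.5000
v = R·ω = -0.5000·1.0000 = -0.5000

v = -0.5000, ω = 1.0000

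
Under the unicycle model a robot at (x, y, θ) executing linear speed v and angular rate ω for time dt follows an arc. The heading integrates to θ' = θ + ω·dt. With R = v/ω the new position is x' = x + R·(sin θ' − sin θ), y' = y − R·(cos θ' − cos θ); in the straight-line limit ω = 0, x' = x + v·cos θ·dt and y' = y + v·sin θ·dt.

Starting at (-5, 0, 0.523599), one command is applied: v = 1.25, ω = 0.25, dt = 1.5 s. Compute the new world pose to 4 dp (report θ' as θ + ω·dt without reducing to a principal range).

(-3.5877, 1.2166, 0.8986)

θ' = 0.5236 + 0.25·1.5 = 0.8986
R = v/ω = 1.25/0.25 = 5.0000
x' = -5 + 5.0000·(sin 0.8986 − sin 0.5236) = -3.5877
y' = 0 − 5.0000·(cos 0.8986 − cos 0.5236) = 1.2166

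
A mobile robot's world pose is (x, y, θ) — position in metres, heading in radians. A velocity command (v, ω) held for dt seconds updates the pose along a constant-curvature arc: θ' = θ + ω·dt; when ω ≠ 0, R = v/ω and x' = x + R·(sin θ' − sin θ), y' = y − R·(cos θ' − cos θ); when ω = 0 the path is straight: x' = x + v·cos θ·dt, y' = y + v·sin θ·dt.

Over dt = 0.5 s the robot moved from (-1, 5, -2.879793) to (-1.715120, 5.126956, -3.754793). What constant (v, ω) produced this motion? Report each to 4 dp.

v = 1.5000, ω = -1.7500

Δθ = -3.754793 − -2.879793 = -0.875000
ω = Δθ/dt = -0.875000/0.5 = -1.7500
R = Δx/(sin θ' − sin θ) = -0.8571
v = R·ω = -0.8571·-1.7500 = 1.5000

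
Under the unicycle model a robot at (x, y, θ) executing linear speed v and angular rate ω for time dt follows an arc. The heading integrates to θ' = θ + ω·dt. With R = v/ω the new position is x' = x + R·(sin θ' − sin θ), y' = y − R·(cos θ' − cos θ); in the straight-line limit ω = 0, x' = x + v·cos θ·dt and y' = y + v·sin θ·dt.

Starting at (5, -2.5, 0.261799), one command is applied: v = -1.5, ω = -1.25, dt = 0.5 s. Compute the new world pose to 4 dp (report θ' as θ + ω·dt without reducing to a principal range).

(4.2631, -2.4626, -0.3632)

θ' = 0.2618 + -1.25·0.5 = -0.3632
R = v/ω = -1.5/-1.25 = 1.2000
x' = 5 + 1.2000·(sin -0.3632 − sin 0.2618) = 4.2631
y' = -2.5 − 1.2000·(cos -0.3632 − cos 0.2618) = -2.4626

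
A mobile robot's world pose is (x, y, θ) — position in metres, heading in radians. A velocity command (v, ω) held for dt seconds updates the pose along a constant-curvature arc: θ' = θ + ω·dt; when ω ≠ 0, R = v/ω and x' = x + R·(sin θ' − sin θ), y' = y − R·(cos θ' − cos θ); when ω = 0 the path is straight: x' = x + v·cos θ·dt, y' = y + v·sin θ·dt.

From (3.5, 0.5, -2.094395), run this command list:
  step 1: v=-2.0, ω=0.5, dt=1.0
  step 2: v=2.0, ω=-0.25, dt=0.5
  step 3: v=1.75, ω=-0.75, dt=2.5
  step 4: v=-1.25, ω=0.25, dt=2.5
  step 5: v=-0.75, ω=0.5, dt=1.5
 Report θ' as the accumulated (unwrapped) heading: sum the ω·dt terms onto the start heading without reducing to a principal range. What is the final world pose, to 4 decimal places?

step 1: θ'=-1.5944 (R=-4.0000) → pose (4.0348, 2.4056, -1.5944)
step 2: θ'=-1.7194 (R=-8.0000) → pose (3.9488, 1.4100, -1.7194)
step 3: θ'=-3.5944 (R=-2.3333) → pose (0.6204, -0.3428, -3.5944)
step 4: θ'=-2.9694 (R=-5.0000) → pose (3.6646, -0.7727, -2.9694)
step 5: θ'=-2.2194 (R=-1.5000) → pose (4.6030, -0.2010, -2.2194)

(4.6030, -0.2010, -2.2194)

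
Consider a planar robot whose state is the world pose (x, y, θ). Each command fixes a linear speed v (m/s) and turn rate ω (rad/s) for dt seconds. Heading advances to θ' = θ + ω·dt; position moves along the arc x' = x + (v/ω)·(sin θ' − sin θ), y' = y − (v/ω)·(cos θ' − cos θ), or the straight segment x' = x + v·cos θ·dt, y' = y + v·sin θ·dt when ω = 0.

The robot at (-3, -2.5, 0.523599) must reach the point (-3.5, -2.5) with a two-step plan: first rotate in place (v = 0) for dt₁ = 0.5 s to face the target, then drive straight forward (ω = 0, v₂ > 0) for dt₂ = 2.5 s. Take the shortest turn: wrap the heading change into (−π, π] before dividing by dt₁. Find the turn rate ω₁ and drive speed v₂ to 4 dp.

heading to target = atan2(-2.5−-2.5, -3.5−-3) = 3.1416
Δθ = wrap(3.1416 − 0.5236) = 2.6180; ω₁ = Δθ/dt₁ = 5.2360
distance = √((-3.5−-3)² + (-2.5−-2.5)²) = 0.5000; v₂ = distance/dt₂ = 0.2000

ω₁ = 5.2360, v₂ = 0.2000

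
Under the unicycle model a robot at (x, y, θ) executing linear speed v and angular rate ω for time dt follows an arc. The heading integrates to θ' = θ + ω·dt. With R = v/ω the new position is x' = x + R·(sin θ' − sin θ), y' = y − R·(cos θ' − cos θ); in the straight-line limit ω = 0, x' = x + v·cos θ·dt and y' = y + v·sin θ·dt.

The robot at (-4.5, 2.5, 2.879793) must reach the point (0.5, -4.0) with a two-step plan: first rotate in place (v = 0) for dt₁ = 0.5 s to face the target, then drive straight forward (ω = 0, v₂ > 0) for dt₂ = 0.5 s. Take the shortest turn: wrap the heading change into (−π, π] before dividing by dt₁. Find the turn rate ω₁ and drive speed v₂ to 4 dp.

ω₁ = 4.9766, v₂ = 16.4012

heading to target = atan2(-4−2.5, 0.5−-4.5) = -0.9151
Δθ = wrap(-0.9151 − 2.8798) = 2.4883; ω₁ = Δθ/dt₁ = 4.9766
distance = √((0.5−-4.5)² + (-4−2.5)²) = 8.2006; v₂ = distance/dt₂ = 16.4012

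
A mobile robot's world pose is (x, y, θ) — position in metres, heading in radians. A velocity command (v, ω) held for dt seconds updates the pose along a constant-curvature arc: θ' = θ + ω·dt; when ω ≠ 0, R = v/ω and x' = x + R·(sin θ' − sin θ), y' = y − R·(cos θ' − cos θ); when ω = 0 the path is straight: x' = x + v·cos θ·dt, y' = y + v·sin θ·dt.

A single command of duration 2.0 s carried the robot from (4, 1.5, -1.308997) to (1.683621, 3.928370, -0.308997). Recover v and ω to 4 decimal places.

Δθ = -0.308997 − -1.308997 = 1.000000
ω = Δθ/dt = 1.000000/2.0 = 0.5000
R = −Δy/(cos θ' − cos θ) = -3.5000
v = R·ω = -3.5000·0.5000 = -1.7500

v = -1.7500, ω = 0.5000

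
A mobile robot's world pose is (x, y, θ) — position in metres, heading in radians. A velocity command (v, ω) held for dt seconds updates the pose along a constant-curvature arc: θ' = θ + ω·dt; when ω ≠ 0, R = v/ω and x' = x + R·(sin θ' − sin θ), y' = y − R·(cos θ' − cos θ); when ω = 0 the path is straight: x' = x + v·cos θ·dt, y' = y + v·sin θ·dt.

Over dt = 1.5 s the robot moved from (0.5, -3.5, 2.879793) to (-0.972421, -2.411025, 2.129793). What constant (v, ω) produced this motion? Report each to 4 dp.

Δθ = 2.129793 − 2.879793 = -0.750000
ω = Δθ/dt = -0.750000/1.5 = -0.5000
R = Δx/(sin θ' − sin θ) = -2.5000
v = R·ω = -2.5000·-0.5000 = 1.2500

v = 1.2500, ω = -0.5000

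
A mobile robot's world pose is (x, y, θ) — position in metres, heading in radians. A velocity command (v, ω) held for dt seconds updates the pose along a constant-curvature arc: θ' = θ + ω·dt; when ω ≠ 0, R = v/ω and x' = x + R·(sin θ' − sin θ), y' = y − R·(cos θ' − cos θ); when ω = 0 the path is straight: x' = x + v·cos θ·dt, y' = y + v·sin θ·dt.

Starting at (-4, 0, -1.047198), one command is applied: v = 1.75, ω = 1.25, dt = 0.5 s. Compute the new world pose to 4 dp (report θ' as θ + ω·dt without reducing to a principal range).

(-3.3612, -0.5771, -0.4222)

θ' = -1.0472 + 1.25·0.5 = -0.4222
R = v/ω = 1.75/1.25 = 1.4000
x' = -4 + 1.4000·(sin -0.4222 − sin -1.0472) = -3.3612
y' = 0 − 1.4000·(cos -0.4222 − cos -1.0472) = -0.5771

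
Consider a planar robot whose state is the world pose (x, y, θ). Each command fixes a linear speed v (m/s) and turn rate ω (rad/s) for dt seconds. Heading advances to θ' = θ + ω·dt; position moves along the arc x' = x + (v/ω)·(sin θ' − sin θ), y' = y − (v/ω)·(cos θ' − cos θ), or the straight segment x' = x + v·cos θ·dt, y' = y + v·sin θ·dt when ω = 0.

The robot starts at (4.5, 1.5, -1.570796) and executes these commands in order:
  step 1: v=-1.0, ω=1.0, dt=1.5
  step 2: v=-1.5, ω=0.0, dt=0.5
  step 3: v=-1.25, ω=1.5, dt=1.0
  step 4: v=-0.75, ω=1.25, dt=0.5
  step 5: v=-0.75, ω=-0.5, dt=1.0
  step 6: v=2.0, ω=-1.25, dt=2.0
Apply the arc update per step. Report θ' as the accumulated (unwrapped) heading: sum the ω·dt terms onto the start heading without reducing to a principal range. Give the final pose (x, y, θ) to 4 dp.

step 1: θ'=-0.0708 (R=-1.0000) → pose (3.5707, 2.4975, -0.0708)
step 2: θ'=-0.0708 (straight) → pose (2.8226, 2.5505, -0.0708)
step 3: θ'=1.4292 (R=-0.8333) → pose (1.9387, 1.8369, 1.4292)
step 4: θ'=2.0542 (R=-0.6000) → pose (2.0014, 1.4733, 2.0542)
step 5: θ'=1.5542 (R=1.5000) → pose (2.1731, 0.7513, 1.5542)
step 6: θ'=-0.9458 (R=-1.6000) → pose (5.0704, 1.6609, -0.9458)

(5.0704, 1.6609, -0.9458)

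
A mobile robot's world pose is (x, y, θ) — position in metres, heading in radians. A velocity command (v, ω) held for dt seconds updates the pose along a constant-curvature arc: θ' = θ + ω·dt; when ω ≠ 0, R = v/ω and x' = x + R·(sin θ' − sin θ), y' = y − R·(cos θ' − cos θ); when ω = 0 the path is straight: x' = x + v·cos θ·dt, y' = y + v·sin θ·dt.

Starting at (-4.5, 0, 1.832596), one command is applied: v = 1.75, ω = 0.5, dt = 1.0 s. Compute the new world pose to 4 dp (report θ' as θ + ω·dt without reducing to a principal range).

(-5.3482, 1.5099, 2.3326)

θ' = 1.8326 + 0.5·1.0 = 2.3326
R = v/ω = 1.75/0.5 = 3.5000
x' = -4.5 + 3.5000·(sin 2.3326 − sin 1.8326) = -5.3482
y' = 0 − 3.5000·(cos 2.3326 − cos 1.8326) = 1.5099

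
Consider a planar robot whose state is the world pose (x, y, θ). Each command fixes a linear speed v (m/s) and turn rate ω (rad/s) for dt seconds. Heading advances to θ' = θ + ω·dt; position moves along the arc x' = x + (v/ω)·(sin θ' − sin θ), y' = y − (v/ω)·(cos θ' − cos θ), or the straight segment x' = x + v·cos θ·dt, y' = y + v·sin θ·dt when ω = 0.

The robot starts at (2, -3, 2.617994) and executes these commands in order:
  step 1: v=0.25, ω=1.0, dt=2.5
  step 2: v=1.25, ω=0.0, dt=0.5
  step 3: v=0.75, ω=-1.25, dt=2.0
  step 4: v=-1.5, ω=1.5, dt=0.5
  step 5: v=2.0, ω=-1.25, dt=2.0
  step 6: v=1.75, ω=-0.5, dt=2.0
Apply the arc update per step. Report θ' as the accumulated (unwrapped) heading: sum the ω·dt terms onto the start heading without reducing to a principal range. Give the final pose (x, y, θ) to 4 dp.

(3.3163, -0.9536, -0.1320)

step 1: θ'=5.1180 (R=0.2500) → pose (1.6453, -3.3152, 5.1180)
step 2: θ'=5.1180 (straight) → pose (1.8919, -3.8894, 5.1180)
step 3: θ'=2.6180 (R=-0.6000) → pose (1.0406, -4.6458, 2.6180)
step 4: θ'=3.3680 (R=-1.0000) → pose (1.7650, -4.7543, 3.3680)
step 5: θ'=0.8680 (R=-1.6000) → pose (0.1850, -2.1609, 0.8680)
step 6: θ'=-0.1320 (R=-3.5000) → pose (3.3163, -0.9536, -0.1320)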